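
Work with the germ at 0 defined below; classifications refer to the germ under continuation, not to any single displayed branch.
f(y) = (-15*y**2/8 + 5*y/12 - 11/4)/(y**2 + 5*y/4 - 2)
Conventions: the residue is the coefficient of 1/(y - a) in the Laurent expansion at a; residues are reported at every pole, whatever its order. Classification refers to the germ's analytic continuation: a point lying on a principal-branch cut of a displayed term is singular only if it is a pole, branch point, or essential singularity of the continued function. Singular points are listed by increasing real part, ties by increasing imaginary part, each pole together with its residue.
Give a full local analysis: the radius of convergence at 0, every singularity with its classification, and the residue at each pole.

Radius of convergence at 0: -5/8 + (3/8)*sqrt(17).
At -5/8 - (3/8)*sqrt(17): a pole of order 1; residue 265/192 + (6317/9792)*sqrt(17).
At -5/8 + (3/8)*sqrt(17): a pole of order 1; residue 265/192 - (6317/9792)*sqrt(17).

Denominator factor (y**2 + 5*y/4 - 2): discriminant 153/16, real irrational roots -5/8 + (3/8)*sqrt(17) and -5/8 - (3/8)*sqrt(17); poles of order 1, moduli -5/8 + (3/8)*sqrt(17) and 5/8 + (3/8)*sqrt(17).
The radius of convergence is the smallest modulus among the singular points: -5/8 + (3/8)*sqrt(17).
The factor y**2 + 5*y/4 - 2 splits as (y - a)(y - a') with a = -5/8 - (3/8)*sqrt(17), a' = -5/8 + (3/8)*sqrt(17). At the order-1 pole a set g(y) = (y - a)*f(y) = [-15*y**2/8 + 5*y/12 - 11/4] / (y - a').
Simple pole: residue = g(a) at a = -5/8 - (3/8)*sqrt(17), which is 265/192 + (6317/9792)*sqrt(17).
The factor y**2 + 5*y/4 - 2 splits as (y - a)(y - a') with a = -5/8 + (3/8)*sqrt(17), a' = -5/8 - (3/8)*sqrt(17). At the order-1 pole a set g(y) = (y - a)*f(y) = [-15*y**2/8 + 5*y/12 - 11/4] / (y - a').
Simple pole: residue = g(a) at a = -5/8 + (3/8)*sqrt(17), which is 265/192 - (6317/9792)*sqrt(17).
List the singular points by increasing real part (a conjugate pair: the negative imaginary part first).


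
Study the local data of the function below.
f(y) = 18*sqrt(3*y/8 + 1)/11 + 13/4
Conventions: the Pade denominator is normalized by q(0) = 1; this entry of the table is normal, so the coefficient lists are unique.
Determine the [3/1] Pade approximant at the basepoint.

The Pade approximant has numerator coefficients [215/44, 4089/2816, 243/5632, -243/180224]; denominator coefficients [1, 15/64].

Taylor coefficients needed (expand at 0): a_0 = 215/44, a_1 = 27/88, a_2 = -81/2816, a_3 = 243/45056, a_4 = -3645/2883584.
Write the denominator as Q(y) = 1 + q1*y. Requiring Q*f - P = O(y^5) with deg P <= 3 kills the coefficients of y^4..y^4 in Q*f:
  y^4: a_4 + q1*a_3 = 0, i.e. -3645/2883584 + (243/45056)*q1 = 0.
Solving this linear system: q1 = 15/64.
The numerator is Q*f truncated at degree 3: P0 = a_0 = 215/44; P1 = a_1 + q1*a_0 = 4089/2816; P2 = a_2 + q1*a_1 = 243/5632; P3 = a_3 + q1*a_2 = -243/180224.


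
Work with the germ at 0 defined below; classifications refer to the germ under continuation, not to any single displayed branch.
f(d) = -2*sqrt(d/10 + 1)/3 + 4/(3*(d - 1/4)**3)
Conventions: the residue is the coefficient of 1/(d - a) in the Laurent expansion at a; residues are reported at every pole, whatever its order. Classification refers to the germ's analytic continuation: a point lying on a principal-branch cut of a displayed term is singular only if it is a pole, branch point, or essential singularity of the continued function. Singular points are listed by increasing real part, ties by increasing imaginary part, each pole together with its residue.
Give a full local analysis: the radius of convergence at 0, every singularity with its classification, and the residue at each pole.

Radius of convergence at 0: 1/4.
At -10: an algebraic (square-root) branch point.
At 1/4: a pole of order 3; residue 0.

Denominator factor (d - 1/4)^3: pole of order 3 at 1/4, modulus 1/4.
Branch term (-2/3)*sqrt(1 - d/(-10)): its argument vanishes at d = -10, a square-root branch point, modulus 10.
The radius of convergence is the smallest modulus among the singular points: 1/4.
The branch term is analytic at 1/4 and contributes nothing to the residue; only the rational part matters.
At the order-3 pole 1/4 set g(d) = (d - (1/4))^3*(rational part) = 4/3.
Order-3 pole: residue = g''(a)/2; g''(1/4) = 0, so the residue is 0.
List the singular points by increasing real part (a conjugate pair: the negative imaginary part first).


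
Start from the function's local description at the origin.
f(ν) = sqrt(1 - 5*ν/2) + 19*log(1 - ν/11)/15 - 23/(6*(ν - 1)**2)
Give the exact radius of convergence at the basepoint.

Denominator factor (ν - 1)^2: pole of order 2 at 1, modulus 1.
Branch term (19/15)*log(1 - ν/(11)): its argument vanishes at ν = 11, a logarithmic branch point, modulus 11.
Branch term (1)*sqrt(1 - ν/(2/5)): its argument vanishes at ν = 2/5, a square-root branch point, modulus 2/5.
The radius of convergence is the smallest modulus among the singular points: 2/5.

The radius of convergence is 2/5.


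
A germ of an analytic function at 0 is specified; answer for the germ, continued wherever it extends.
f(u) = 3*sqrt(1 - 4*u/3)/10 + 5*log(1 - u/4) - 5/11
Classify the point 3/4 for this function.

The term (3/10)*sqrt(1 - u/(3/4)) has argument 1 - 3/4/(3/4) = 0 at 3/4: a square-root (algebraic, two-sheeted) branch point; the remaining terms are analytic or single-valued there.

The point is an algebraic (square-root) branch point.


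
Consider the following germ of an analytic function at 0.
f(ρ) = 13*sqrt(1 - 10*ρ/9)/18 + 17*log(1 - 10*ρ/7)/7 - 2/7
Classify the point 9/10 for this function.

The point is an algebraic (square-root) branch point.

The term (13/18)*sqrt(1 - ρ/(9/10)) has argument 1 - 9/10/(9/10) = 0 at 9/10: a square-root (algebraic, two-sheeted) branch point; the remaining terms are analytic or single-valued there.


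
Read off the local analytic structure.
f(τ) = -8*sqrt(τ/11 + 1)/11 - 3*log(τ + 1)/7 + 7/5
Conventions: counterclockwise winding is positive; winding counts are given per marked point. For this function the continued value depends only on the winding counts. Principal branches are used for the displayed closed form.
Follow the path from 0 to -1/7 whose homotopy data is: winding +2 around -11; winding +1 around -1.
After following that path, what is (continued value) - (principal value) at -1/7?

The rational part is single-valued and drops out of the difference; each branch term changes only by its own monodromy.
(-3/7)*log(1 - τ/(-1)): each positive loop around -1 adds 2*pi*i to the log, so winding +1 contributes (-3/7)*(1)*2*pi*i = -(6/7)*pi*i.
(-8/11)*sqrt(1 - τ/(-11)): winding +2 is even, the square root returns to the same sheet, contribution 0.
Summing the contributions at τ = -1/7 gives -(6/7)*pi*i.

Continued minus principal equals -(6/7)*pi*i.


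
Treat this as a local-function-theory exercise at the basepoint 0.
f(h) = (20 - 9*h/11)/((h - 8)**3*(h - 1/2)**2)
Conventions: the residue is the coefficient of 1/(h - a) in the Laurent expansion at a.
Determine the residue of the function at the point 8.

At the order-3 pole 8 set g(h) = (h - (8))^3*f(h) = (20 - 9*h/11)/(h - 1/2)**2.
Order-3 pole: residue = g''(a)/2; g''(8) = 6176/185625, so the residue is 3088/185625.

The residue is 3088/185625.


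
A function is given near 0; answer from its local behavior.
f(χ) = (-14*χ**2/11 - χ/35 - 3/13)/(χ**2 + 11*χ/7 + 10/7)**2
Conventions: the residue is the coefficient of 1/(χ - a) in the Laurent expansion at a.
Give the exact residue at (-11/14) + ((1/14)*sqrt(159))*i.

The factor χ**2 + 11*χ/7 + 10/7 splits as (χ - a)(χ - a') with a = (-11/14) + ((1/14)*sqrt(159))*i, a' = (-11/14) - ((1/14)*sqrt(159))*i. At the order-2 pole a set g(χ) = (χ - a)^2*f(χ) = [-14*χ**2/11 - χ/35 - 3/13] / (χ - a')^2.
Order-2 pole: residue = g'(a); g'((-11/14) + ((1/14)*sqrt(159))*i) = ((993979/18075915)*sqrt(159))*i, so the residue is ((993979/18075915)*sqrt(159))*i.

The residue is ((993979/18075915)*sqrt(159))*i.


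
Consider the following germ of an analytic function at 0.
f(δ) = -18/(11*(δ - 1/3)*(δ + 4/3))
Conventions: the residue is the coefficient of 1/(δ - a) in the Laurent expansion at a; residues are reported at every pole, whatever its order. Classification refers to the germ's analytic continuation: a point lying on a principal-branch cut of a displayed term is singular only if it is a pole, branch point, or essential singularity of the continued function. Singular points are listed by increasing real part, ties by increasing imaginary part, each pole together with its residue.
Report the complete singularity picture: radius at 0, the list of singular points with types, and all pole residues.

Denominator factor (δ - 1/3): pole of order 1 at 1/3, modulus 1/3.
Denominator factor (δ + 4/3): pole of order 1 at -4/3, modulus 4/3.
The radius of convergence is the smallest modulus among the singular points: 1/3.
At the order-1 pole -4/3 set g(δ) = (δ - (-4/3))*f(δ) = -18/(11*(δ - 1/3)).
Simple pole: residue = g(a) at a = -4/3, which is 54/55.
At the order-1 pole 1/3 set g(δ) = (δ - (1/3))*f(δ) = -18/(11*(δ + 4/3)).
Simple pole: residue = g(a) at a = 1/3, which is -54/55.
List the singular points by increasing real part (a conjugate pair: the negative imaginary part first).

Radius of convergence at 0: 1/3.
At -4/3: a pole of order 1; residue 54/55.
At 1/3: a pole of order 1; residue -54/55.


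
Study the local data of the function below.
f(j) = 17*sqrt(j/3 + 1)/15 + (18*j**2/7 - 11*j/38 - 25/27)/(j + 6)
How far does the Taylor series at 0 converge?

Denominator factor (j + 6): pole of order 1 at -6, modulus 6.
Branch term (17/15)*sqrt(1 - j/(-3)): its argument vanishes at j = -3, a square-root branch point, modulus 3.
The radius of convergence is the smallest modulus among the singular points: 3.

The radius of convergence is 3.


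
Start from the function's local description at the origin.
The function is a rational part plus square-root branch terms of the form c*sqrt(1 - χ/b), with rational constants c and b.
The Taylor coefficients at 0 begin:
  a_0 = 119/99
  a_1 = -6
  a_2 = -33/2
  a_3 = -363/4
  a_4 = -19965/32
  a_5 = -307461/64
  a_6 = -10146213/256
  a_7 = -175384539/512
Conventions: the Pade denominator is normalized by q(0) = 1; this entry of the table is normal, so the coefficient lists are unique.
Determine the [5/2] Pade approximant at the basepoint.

The Pade approximant has numerator coefficients [119/99, -23, 20647/168, -1815/14, -19965/224, -43923/448]; denominator coefficients [1, -99/7, 363/8].

Taylor coefficients needed (read off): a_0 = 119/99, a_1 = -6, a_2 = -33/2, a_3 = -363/4, a_4 = -19965/32, a_5 = -307461/64, a_6 = -10146213/256, a_7 = -175384539/512.
Write the denominator as Q(χ) = 1 + q1*χ + q2*χ^2. Requiring Q*f - P = O(χ^8) with deg P <= 5 kills the coefficients of χ^6..χ^7 in Q*f:
  χ^6: a_6 + q1*a_5 + q2*a_4 = 0, i.e. -10146213/256 + (-307461/64)*q1 + (-19965/32)*q2 = 0.
  χ^7: a_7 + q1*a_6 + q2*a_5 = 0, i.e. -175384539/512 + (-10146213/256)*q1 + (-307461/64)*q2 = 0.
Solving this linear system: q1 = -99/7, q2 = 363/8.
The numerator is Q*f truncated at degree 5: P0 = a_0 = 119/99; P1 = a_1 + q1*a_0 = -23; P2 = a_2 + q1*a_1 + q2*a_0 = 20647/168; P3 = a_3 + q1*a_2 + q2*a_1 = -1815/14; P4 = a_4 + q1*a_3 + q2*a_2 = -19965/224; P5 = a_5 + q1*a_4 + q2*a_3 = -43923/448.


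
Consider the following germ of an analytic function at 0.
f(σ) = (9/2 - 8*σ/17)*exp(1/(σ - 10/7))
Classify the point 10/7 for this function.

The exponent 1/(σ - (10/7)) has a pole at 10/7, so exp(1/(σ - (10/7))) takes every nonzero value near it: an essential singularity (not a pole of any order).

The point is an essential singularity.


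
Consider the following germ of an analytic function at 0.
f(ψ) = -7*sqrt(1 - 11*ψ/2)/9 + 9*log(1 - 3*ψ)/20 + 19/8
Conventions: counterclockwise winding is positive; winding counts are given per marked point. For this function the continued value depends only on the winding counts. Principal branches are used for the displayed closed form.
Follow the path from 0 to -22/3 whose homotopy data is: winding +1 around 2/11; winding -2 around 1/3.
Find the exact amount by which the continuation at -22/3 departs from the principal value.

The rational part is single-valued and drops out of the difference; each branch term changes only by its own monodromy.
(-7/9)*sqrt(1 - ψ/(2/11)): winding +1 is odd, the square root flips sign, contributing -2*(-7/9)*sqrt(1 - (-22/3)/(2/11)) = -2*(-7/9)*sqrt(124/3) = (28/27)*sqrt(93).
(9/20)*log(1 - ψ/(1/3)): each positive loop around 1/3 adds 2*pi*i to the log, so winding -2 contributes (9/20)*(-2)*2*pi*i = -(9/5)*pi*i.
Summing the contributions at ψ = -22/3 gives ((28/27)*sqrt(93)) - ((9/5)*pi)*i.

Continued minus principal equals ((28/27)*sqrt(93)) - ((9/5)*pi)*i.


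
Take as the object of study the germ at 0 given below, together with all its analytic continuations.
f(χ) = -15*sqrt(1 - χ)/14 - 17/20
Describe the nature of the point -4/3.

There is no denominator, hence no pole anywhere.
Branch term sqrt(1 - χ/(1)): argument at -4/3 is 7/3, nonzero, so -4/3 is not its branch point (a point on a principal cut is still regular for the continued germ).
So the germ continues analytically to -4/3.

The point is a regular point.


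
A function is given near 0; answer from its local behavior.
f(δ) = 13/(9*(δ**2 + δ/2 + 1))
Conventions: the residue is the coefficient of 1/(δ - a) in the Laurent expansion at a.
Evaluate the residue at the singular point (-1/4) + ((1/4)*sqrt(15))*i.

The factor δ**2 + δ/2 + 1 splits as (δ - a)(δ - a') with a = (-1/4) + ((1/4)*sqrt(15))*i, a' = (-1/4) - ((1/4)*sqrt(15))*i. At the order-1 pole a set g(δ) = (δ - a)*f(δ) = [13/9] / (δ - a').
Simple pole: residue = g(a) at a = (-1/4) + ((1/4)*sqrt(15))*i, which is -((26/135)*sqrt(15))*i.

The residue is -((26/135)*sqrt(15))*i.


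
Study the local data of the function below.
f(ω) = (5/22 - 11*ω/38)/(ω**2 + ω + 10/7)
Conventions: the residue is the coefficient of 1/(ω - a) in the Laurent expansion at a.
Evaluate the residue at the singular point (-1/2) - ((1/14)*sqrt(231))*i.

The residue is (-11/76) + ((311/27588)*sqrt(231))*i.

The factor ω**2 + ω + 10/7 splits as (ω - a)(ω - a') with a = (-1/2) - ((1/14)*sqrt(231))*i, a' = (-1/2) + ((1/14)*sqrt(231))*i. At the order-1 pole a set g(ω) = (ω - a)*f(ω) = [5/22 - 11*ω/38] / (ω - a').
Simple pole: residue = g(a) at a = (-1/2) - ((1/14)*sqrt(231))*i, which is (-11/76) + ((311/27588)*sqrt(231))*i.


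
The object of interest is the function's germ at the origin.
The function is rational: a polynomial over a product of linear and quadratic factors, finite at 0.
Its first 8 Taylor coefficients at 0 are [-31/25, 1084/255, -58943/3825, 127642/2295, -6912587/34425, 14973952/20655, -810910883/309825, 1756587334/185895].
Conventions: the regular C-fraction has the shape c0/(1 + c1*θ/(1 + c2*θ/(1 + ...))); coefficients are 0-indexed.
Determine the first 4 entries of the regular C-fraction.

The regular C-fraction coefficients are [-31/25, 5420/1581, 562187/2856340, -1581/5420].

Taylor coefficients (read off): a_0 = -31/25, a_1 = 1084/255, a_2 = -58943/3825, a_3 = 127642/2295.
c0 = a_0 = -31/25. Peel one level at a time: if S = 1 + c*θ/S' with S'(0) = 1, then c is the θ-coefficient of S and S' = c*θ/(S - 1).
S_1 = c0/f = 1 + (5420/1581)*θ + (-562187/833187)*θ^2 + ...; c1 = 5420/1581.
S_2 = c1*θ/(S_1 - 1) = 1 + (562187/2856340)*θ + (1686561/29376400)*θ^2 + ...; c2 = 562187/2856340.
S_3 = c2*θ/(S_2 - 1) = 1 + (-1581/5420)*θ + ...; c3 = -1581/5420.


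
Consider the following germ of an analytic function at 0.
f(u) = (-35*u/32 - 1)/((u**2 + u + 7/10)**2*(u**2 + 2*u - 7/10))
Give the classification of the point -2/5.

The point is a regular point.

Denominator factors: u**2 + u + 7/10 = 23/50 at u = -2/5; u**2 + 2*u - 7/10 = -67/50 at u = -2/5 — none vanishes.
So the germ continues analytically to -2/5.


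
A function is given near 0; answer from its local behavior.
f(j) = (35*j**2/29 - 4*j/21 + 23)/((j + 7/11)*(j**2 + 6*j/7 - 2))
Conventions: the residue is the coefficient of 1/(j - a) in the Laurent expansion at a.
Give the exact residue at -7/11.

The residue is -35506/3219.

At the order-1 pole -7/11 set g(j) = (j - (-7/11))*f(j) = (35*j**2/29 - 4*j/21 + 23)/(j**2 + 6*j/7 - 2).
Simple pole: residue = g(a) at a = -7/11, which is -35506/3219.


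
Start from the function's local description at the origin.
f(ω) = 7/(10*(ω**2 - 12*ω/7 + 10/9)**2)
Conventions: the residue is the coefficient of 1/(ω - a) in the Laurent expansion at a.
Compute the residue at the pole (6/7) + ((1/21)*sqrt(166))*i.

The residue is -((64827/1102240)*sqrt(166))*i.

The factor ω**2 - 12*ω/7 + 10/9 splits as (ω - a)(ω - a') with a = (6/7) + ((1/21)*sqrt(166))*i, a' = (6/7) - ((1/21)*sqrt(166))*i. At the order-2 pole a set g(ω) = (ω - a)^2*f(ω) = [7/10] / (ω - a')^2.
Order-2 pole: residue = g'(a); g'((6/7) + ((1/21)*sqrt(166))*i) = -((64827/1102240)*sqrt(166))*i, so the residue is -((64827/1102240)*sqrt(166))*i.


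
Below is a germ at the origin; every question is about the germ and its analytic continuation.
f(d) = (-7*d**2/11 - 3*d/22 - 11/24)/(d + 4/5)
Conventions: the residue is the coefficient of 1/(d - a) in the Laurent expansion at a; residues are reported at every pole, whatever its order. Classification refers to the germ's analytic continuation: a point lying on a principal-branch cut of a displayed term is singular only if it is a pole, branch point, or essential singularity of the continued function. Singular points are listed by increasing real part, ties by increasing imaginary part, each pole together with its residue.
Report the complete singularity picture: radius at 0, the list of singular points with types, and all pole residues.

Denominator factor (d + 4/5): pole of order 1 at -4/5, modulus 4/5.
The radius of convergence is the smallest modulus among the singular points: 4/5.
At the order-1 pole -4/5 set g(d) = (d - (-4/5))*f(d) = -7*d**2/11 - 3*d/22 - 11/24.
Simple pole: residue = g(a) at a = -4/5, which is -4993/6600.

Radius of convergence at 0: 4/5.
At -4/5: a pole of order 1; residue -4993/6600.


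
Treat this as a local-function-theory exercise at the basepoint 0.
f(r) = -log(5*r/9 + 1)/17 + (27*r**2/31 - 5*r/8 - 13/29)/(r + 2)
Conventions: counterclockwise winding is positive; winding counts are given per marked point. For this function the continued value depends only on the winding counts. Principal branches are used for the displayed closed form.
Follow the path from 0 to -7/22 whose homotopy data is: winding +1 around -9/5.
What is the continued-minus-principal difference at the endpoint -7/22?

Continued minus principal equals -(2/17)*pi*i.

The rational part is single-valued and drops out of the difference; each branch term changes only by its own monodromy.
(-1/17)*log(1 - r/(-9/5)): each positive loop around -9/5 adds 2*pi*i to the log, so winding +1 contributes (-1/17)*(1)*2*pi*i = -(2/17)*pi*i.
Summing the contributions at r = -7/22 gives -(2/17)*pi*i.


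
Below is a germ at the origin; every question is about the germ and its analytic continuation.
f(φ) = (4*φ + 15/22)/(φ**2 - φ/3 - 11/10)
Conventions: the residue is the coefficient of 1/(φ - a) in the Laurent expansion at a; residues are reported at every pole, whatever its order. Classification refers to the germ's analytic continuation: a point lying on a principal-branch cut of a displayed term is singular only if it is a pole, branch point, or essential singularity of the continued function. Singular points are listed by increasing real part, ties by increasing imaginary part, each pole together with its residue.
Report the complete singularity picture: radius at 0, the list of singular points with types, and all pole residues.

Denominator factor (φ**2 - φ/3 - 11/10): discriminant 203/45, real irrational roots 1/6 + (1/30)*sqrt(1015) and 1/6 - (1/30)*sqrt(1015); poles of order 1, moduli 1/6 + (1/30)*sqrt(1015) and -1/6 + (1/30)*sqrt(1015).
The radius of convergence is the smallest modulus among the singular points: -1/6 + (1/30)*sqrt(1015).
The factor φ**2 - φ/3 - 11/10 splits as (φ - a)(φ - a') with a = 1/6 - (1/30)*sqrt(1015), a' = 1/6 + (1/30)*sqrt(1015). At the order-1 pole a set g(φ) = (φ - a)*f(φ) = [4*φ + 15/22] / (φ - a').
Simple pole: residue = g(a) at a = 1/6 - (1/30)*sqrt(1015), which is 2 - (89/4466)*sqrt(1015).
The factor φ**2 - φ/3 - 11/10 splits as (φ - a)(φ - a') with a = 1/6 + (1/30)*sqrt(1015), a' = 1/6 - (1/30)*sqrt(1015). At the order-1 pole a set g(φ) = (φ - a)*f(φ) = [4*φ + 15/22] / (φ - a').
Simple pole: residue = g(a) at a = 1/6 + (1/30)*sqrt(1015), which is 2 + (89/4466)*sqrt(1015).
List the singular points by increasing real part (a conjugate pair: the negative imaginary part first).

Radius of convergence at 0: -1/6 + (1/30)*sqrt(1015).
At 1/6 - (1/30)*sqrt(1015): a pole of order 1; residue 2 - (89/4466)*sqrt(1015).
At 1/6 + (1/30)*sqrt(1015): a pole of order 1; residue 2 + (89/4466)*sqrt(1015).


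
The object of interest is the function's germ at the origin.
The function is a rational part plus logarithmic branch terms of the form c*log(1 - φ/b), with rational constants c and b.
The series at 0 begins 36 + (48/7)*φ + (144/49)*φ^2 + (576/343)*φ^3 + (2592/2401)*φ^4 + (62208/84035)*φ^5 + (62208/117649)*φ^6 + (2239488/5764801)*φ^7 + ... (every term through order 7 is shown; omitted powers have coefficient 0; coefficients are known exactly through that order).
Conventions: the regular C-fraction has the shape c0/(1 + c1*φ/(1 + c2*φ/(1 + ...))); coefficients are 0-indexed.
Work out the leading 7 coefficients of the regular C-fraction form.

The regular C-fraction coefficients are [36, -4/21, -5/21, -9/35, -6/35, -2/7, -1/7].

Taylor coefficients (read off): a_0 = 36, a_1 = 48/7, a_2 = 144/49, a_3 = 576/343, a_4 = 2592/2401, a_5 = 62208/84035, a_6 = 62208/117649.
c0 = a_0 = 36. Peel one level at a time: if S = 1 + c*φ/S' with S'(0) = 1, then c is the φ-coefficient of S and S' = c*φ/(S - 1).
S_1 = c0/f = 1 + (-4/21)*φ + (-20/441)*φ^2 + ...; c1 = -4/21.
S_2 = c1*φ/(S_1 - 1) = 1 + (-5/21)*φ + (-3/49)*φ^2 + ...; c2 = -5/21.
S_3 = c2*φ/(S_2 - 1) = 1 + (-9/35)*φ + (-54/1225)*φ^2 + ...; c3 = -9/35.
S_4 = c3*φ/(S_3 - 1) = 1 + (-6/35)*φ + (-12/245)*φ^2 + ...; c4 = -6/35.
S_5 = c4*φ/(S_4 - 1) = 1 + (-2/7)*φ + (-2/49)*φ^2 + ...; c5 = -2/7.
S_6 = c5*φ/(S_5 - 1) = 1 + (-1/7)*φ + ...; c6 = -1/7.


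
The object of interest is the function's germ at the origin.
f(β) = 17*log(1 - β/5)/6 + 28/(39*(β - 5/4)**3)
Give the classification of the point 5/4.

The denominator factor β - 5/4 vanishes at 5/4 and appears to the power 3; the numerator there equals 28/39, nonzero, and no other factor vanishes.
The branch terms are analytic at this point.
Hence a pole whose order is the multiplicity, 3.

The point is a pole of order 3.


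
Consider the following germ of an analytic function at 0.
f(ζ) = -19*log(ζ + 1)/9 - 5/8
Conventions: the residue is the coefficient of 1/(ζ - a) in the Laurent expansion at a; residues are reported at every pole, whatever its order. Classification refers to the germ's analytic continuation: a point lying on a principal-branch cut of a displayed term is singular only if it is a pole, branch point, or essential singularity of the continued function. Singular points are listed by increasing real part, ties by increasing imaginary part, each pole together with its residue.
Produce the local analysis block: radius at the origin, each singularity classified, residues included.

Branch term (-19/9)*log(1 - ζ/(-1)): its argument vanishes at ζ = -1, a logarithmic branch point, modulus 1.
The radius of convergence is the smallest modulus among the singular points: 1.

Radius of convergence at 0: 1.
At -1: a logarithmic branch point.


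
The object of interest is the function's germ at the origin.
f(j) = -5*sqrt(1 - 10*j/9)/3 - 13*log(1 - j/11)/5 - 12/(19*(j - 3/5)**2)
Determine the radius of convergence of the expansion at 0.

The radius of convergence is 3/5.

Denominator factor (j - 3/5)^2: pole of order 2 at 3/5, modulus 3/5.
Branch term (-13/5)*log(1 - j/(11)): its argument vanishes at j = 11, a logarithmic branch point, modulus 11.
Branch term (-5/3)*sqrt(1 - j/(9/10)): its argument vanishes at j = 9/10, a square-root branch point, modulus 9/10.
The radius of convergence is the smallest modulus among the singular points: 3/5.


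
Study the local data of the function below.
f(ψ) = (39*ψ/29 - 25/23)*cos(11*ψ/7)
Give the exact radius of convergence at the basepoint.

The radius of convergence is infinite.

The factor cos(11*ψ/7) is entire and contributes no finite singular point.
The polynomial part has no poles.
No finite singular points: the Taylor series at 0 converges everywhere.


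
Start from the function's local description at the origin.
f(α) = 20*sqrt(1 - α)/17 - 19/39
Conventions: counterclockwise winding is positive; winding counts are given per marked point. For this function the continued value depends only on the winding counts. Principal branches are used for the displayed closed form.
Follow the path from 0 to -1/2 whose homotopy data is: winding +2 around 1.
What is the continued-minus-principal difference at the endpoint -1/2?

Continued minus principal equals 0.

The rational part is single-valued and drops out of the difference; each branch term changes only by its own monodromy.
(20/17)*sqrt(1 - α/(1)): winding +2 is even, the square root returns to the same sheet, contribution 0.
Summing the contributions at α = -1/2 gives 0.


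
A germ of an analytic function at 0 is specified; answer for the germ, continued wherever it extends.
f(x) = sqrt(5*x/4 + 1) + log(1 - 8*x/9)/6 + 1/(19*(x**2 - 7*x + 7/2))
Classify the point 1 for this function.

The point is a regular point.

Denominator factors: x**2 - 7*x + 7/2 = -5/2 at x = 1 — none vanishes.
Branch term sqrt(1 - x/(-4/5)): argument at 1 is 9/4, nonzero, so 1 is not its branch point (a point on a principal cut is still regular for the continued germ).
Branch term log(1 - x/(9/8)): argument at 1 is 1/9, nonzero, so 1 is not its branch point (a point on a principal cut is still regular for the continued germ).
So the germ continues analytically to 1.


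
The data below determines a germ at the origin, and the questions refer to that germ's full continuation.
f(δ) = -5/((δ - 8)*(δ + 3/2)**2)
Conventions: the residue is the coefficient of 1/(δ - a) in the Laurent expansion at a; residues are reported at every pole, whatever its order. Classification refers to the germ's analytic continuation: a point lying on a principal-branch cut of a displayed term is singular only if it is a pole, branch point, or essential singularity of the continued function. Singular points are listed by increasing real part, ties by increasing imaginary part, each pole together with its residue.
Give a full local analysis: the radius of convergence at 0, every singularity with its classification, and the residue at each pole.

Radius of convergence at 0: 3/2.
At -3/2: a pole of order 2; residue 20/361.
At 8: a pole of order 1; residue -20/361.

Denominator factor (δ - 8): pole of order 1 at 8, modulus 8.
Denominator factor (δ + 3/2)^2: pole of order 2 at -3/2, modulus 3/2.
The radius of convergence is the smallest modulus among the singular points: 3/2.
At the order-2 pole -3/2 set g(δ) = (δ - (-3/2))^2*f(δ) = -5/(δ - 8).
Order-2 pole: residue = g'(a); g'(-3/2) = 20/361, so the residue is 20/361.
At the order-1 pole 8 set g(δ) = (δ - (8))*f(δ) = -5/(δ + 3/2)**2.
Simple pole: residue = g(a) at a = 8, which is -20/361.
List the singular points by increasing real part (a conjugate pair: the negative imaginary part first).


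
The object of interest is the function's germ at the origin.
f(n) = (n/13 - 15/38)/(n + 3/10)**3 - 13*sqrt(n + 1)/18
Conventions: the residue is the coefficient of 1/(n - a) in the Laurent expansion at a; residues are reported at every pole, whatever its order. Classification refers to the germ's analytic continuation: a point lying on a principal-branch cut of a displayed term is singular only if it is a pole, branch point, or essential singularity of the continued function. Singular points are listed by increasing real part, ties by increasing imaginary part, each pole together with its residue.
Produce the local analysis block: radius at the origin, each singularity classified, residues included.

Denominator factor (n + 3/10)^3: pole of order 3 at -3/10, modulus 3/10.
Branch term (-13/18)*sqrt(1 - n/(-1)): its argument vanishes at n = -1, a square-root branch point, modulus 1.
The radius of convergence is the smallest modulus among the singular points: 3/10.
The branch term is analytic at -3/10 and contributes nothing to the residue; only the rational part matters.
At the order-3 pole -3/10 set g(n) = (n - (-3/10))^3*(rational part) = n/13 - 15/38.
Order-3 pole: residue = g''(a)/2; g''(-3/10) = 0, so the residue is 0.
List the singular points by increasing real part (a conjugate pair: the negative imaginary part first).

Radius of convergence at 0: 3/10.
At -1: an algebraic (square-root) branch point.
At -3/10: a pole of order 3; residue 0.


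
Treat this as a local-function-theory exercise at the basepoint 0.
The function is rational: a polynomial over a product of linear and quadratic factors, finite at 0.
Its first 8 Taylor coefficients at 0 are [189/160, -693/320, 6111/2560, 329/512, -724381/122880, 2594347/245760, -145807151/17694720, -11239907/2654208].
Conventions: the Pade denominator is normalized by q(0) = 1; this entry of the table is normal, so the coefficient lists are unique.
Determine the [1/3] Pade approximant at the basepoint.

The Pade approximant has numerator coefficients [189/160, -567/430]; denominator coefficients [1, 185/258, -4373/6192, -1131/344].

Taylor coefficients needed (read off): a_0 = 189/160, a_1 = -693/320, a_2 = 6111/2560, a_3 = 329/512, a_4 = -724381/122880.
Write the denominator as Q(τ) = 1 + q1*τ + q2*τ^2 + q3*τ^3. Requiring Q*f - P = O(τ^5) with deg P <= 1 kills the coefficients of τ^2..τ^4 in Q*f:
  τ^2: a_2 + q1*a_1 + q2*a_0 = 0, i.e. 6111/2560 + (-693/320)*q1 + (189/160)*q2 = 0.
  τ^3: a_3 + q1*a_2 + q2*a_1 + q3*a_0 = 0, i.e. 329/512 + (6111/2560)*q1 + (-693/320)*q2 + (189/160)*q3 = 0.
  τ^4: a_4 + q1*a_3 + q2*a_2 + q3*a_1 = 0, i.e. -724381/122880 + (329/512)*q1 + (6111/2560)*q2 + (-693/320)*q3 = 0.
Solving this linear system: q1 = 185/258, q2 = -4373/6192, q3 = -1131/344.
The numerator is Q*f truncated at degree 1: P0 = a_0 = 189/160; P1 = a_1 + q1*a_0 = -567/430.


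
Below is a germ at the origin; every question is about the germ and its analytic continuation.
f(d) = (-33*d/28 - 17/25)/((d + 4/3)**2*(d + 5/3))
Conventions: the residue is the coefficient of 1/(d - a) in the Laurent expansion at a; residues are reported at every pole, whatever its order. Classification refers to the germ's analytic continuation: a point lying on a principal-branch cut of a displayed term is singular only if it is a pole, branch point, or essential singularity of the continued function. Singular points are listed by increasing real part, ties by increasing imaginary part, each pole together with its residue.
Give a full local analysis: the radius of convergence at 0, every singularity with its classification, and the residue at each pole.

Radius of convergence at 0: 4/3.
At -5/3: a pole of order 1; residue 8091/700.
At -4/3: a pole of order 2; residue -8091/700.

Denominator factor (d + 5/3): pole of order 1 at -5/3, modulus 5/3.
Denominator factor (d + 4/3)^2: pole of order 2 at -4/3, modulus 4/3.
The radius of convergence is the smallest modulus among the singular points: 4/3.
At the order-1 pole -5/3 set g(d) = (d - (-5/3))*f(d) = (-33*d/28 - 17/25)/(d + 4/3)**2.
Simple pole: residue = g(a) at a = -5/3, which is 8091/700.
At the order-2 pole -4/3 set g(d) = (d - (-4/3))^2*f(d) = (-33*d/28 - 17/25)/(d + 5/3).
Order-2 pole: residue = g'(a); g'(-4/3) = -8091/700, so the residue is -8091/700.
List the singular points by increasing real part (a conjugate pair: the negative imaginary part first).


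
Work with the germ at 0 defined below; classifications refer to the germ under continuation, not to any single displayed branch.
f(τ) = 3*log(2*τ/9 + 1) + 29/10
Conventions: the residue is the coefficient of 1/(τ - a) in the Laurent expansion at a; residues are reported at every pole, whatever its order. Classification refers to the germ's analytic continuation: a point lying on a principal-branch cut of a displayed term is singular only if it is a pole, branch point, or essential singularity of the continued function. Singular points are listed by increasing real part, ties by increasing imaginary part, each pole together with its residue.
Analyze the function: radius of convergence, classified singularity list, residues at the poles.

Branch term (3)*log(1 - τ/(-9/2)): its argument vanishes at τ = -9/2, a logarithmic branch point, modulus 9/2.
The radius of convergence is the smallest modulus among the singular points: 9/2.

Radius of convergence at 0: 9/2.
At -9/2: a logarithmic branch point.


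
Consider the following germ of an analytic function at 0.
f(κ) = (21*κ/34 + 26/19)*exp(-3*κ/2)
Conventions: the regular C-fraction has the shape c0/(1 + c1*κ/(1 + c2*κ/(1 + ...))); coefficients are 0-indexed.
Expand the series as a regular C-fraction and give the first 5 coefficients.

The regular C-fraction coefficients are [26/19, 927/884, -56585/91052, 2444039/11656510, -379060909/2503094060].

Taylor coefficients (expand at 0): a_0 = 26/19, a_1 = -927/646, a_2 = 198/323, a_3 = -387/5168, a_4 = -1215/20672.
c0 = a_0 = 26/19. Peel one level at a time: if S = 1 + c*κ/S' with S'(0) = 1, then c is the κ-coefficient of S and S' = c*κ/(S - 1).
S_1 = c0/f = 1 + (927/884)*κ + (509265/781456)*κ^2 + ...; c1 = 927/884.
S_2 = c1*κ/(S_1 - 1) = 1 + (-56585/91052)*κ + (11059/84872)*κ^2 + ...; c2 = -56585/91052.
S_3 = c2*κ/(S_2 - 1) = 1 + (2444039/11656510)*κ + (813324863/25614897800)*κ^2 + ...; c3 = 2444039/11656510.
S_4 = c3*κ/(S_3 - 1) = 1 + (-379060909/2503094060)*κ + ...; c4 = -379060909/2503094060.


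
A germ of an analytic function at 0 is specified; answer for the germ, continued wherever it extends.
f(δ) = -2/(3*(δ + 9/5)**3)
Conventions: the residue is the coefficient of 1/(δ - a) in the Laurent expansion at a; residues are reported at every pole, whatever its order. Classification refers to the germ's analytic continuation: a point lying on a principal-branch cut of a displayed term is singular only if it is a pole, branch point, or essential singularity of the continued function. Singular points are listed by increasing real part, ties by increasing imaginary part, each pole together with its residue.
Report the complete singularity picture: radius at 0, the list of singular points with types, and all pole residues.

Radius of convergence at 0: 9/5.
At -9/5: a pole of order 3; residue 0.

Denominator factor (δ + 9/5)^3: pole of order 3 at -9/5, modulus 9/5.
The radius of convergence is the smallest modulus among the singular points: 9/5.
At the order-3 pole -9/5 set g(δ) = (δ - (-9/5))^3*f(δ) = -2/3.
Order-3 pole: residue = g''(a)/2; g''(-9/5) = 0, so the residue is 0.


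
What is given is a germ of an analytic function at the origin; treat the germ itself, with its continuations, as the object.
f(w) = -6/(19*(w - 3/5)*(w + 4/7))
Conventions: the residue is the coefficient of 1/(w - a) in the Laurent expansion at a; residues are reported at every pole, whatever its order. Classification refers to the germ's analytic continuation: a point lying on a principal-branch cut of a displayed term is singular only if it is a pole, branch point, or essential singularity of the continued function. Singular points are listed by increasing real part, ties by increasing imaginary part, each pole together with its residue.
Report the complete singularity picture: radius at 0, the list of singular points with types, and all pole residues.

Denominator factor (w - 3/5): pole of order 1 at 3/5, modulus 3/5.
Denominator factor (w + 4/7): pole of order 1 at -4/7, modulus 4/7.
The radius of convergence is the smallest modulus among the singular points: 4/7.
At the order-1 pole -4/7 set g(w) = (w - (-4/7))*f(w) = -6/(19*(w - 3/5)).
Simple pole: residue = g(a) at a = -4/7, which is 210/779.
At the order-1 pole 3/5 set g(w) = (w - (3/5))*f(w) = -6/(19*(w + 4/7)).
Simple pole: residue = g(a) at a = 3/5, which is -210/779.
List the singular points by increasing real part (a conjugate pair: the negative imaginary part first).

Radius of convergence at 0: 4/7.
At -4/7: a pole of order 1; residue 210/779.
At 3/5: a pole of order 1; residue -210/779.


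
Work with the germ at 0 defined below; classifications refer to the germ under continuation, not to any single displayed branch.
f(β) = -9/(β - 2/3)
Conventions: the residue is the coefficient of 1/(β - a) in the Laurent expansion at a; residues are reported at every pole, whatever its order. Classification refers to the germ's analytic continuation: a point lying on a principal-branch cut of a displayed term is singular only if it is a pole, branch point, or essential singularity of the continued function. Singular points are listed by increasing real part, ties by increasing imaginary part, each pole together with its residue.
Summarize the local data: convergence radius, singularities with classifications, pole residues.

Radius of convergence at 0: 2/3.
At 2/3: a pole of order 1; residue -9.

Denominator factor (β - 2/3): pole of order 1 at 2/3, modulus 2/3.
The radius of convergence is the smallest modulus among the singular points: 2/3.
At the order-1 pole 2/3 set g(β) = (β - (2/3))*f(β) = -9.
Simple pole: residue = g(a) at a = 2/3, which is -9.


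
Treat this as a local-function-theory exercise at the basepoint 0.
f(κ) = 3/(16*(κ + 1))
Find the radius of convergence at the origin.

The radius of convergence is 1.

Denominator factor (κ + 1): pole of order 1 at -1, modulus 1.
The radius of convergence is the smallest modulus among the singular points: 1.


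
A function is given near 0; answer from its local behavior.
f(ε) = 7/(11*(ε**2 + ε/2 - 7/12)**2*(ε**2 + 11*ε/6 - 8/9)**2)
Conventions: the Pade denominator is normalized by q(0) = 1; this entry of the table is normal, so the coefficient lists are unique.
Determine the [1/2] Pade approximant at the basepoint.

The Pade approximant has numerator coefficients [729/308, -11626092/2054591]; denominator coefficients [1, -12297693/1494248, 6808583883/334711552].


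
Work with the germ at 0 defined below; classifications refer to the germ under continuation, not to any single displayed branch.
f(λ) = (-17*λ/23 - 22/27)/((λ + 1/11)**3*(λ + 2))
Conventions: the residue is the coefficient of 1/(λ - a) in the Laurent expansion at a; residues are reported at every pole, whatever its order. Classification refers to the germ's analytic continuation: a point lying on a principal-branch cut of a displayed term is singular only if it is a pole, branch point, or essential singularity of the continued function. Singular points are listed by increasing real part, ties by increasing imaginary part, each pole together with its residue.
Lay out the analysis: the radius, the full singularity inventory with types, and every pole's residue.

Radius of convergence at 0: 1/11.
At -2: a pole of order 1; residue -548372/5751081.
At -1/11: a pole of order 3; residue 548372/5751081.

Denominator factor (λ + 1/11)^3: pole of order 3 at -1/11, modulus 1/11.
Denominator factor (λ + 2): pole of order 1 at -2, modulus 2.
The radius of convergence is the smallest modulus among the singular points: 1/11.
At the order-1 pole -2 set g(λ) = (λ - (-2))*f(λ) = (-17*λ/23 - 22/27)/(λ + 1/11)**3.
Simple pole: residue = g(a) at a = -2, which is -548372/5751081.
At the order-3 pole -1/11 set g(λ) = (λ - (-1/11))^3*f(λ) = (-17*λ/23 - 22/27)/(λ + 2).
Order-3 pole: residue = g''(a)/2; g''(-1/11) = 1096744/5751081, so the residue is 548372/5751081.
List the singular points by increasing real part (a conjugate pair: the negative imaginary part first).
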